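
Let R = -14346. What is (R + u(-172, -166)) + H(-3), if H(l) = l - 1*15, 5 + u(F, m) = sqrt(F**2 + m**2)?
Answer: -14369 + 2*sqrt(14285) ≈ -14130.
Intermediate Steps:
u(F, m) = -5 + sqrt(F**2 + m**2)
H(l) = -15 + l (H(l) = l - 15 = -15 + l)
(R + u(-172, -166)) + H(-3) = (-14346 + (-5 + sqrt((-172)**2 + (-166)**2))) + (-15 - 3) = (-14346 + (-5 + sqrt(29584 + 27556))) - 18 = (-14346 + (-5 + sqrt(57140))) - 18 = (-14346 + (-5 + 2*sqrt(14285))) - 18 = (-14351 + 2*sqrt(14285)) - 18 = -14369 + 2*sqrt(14285)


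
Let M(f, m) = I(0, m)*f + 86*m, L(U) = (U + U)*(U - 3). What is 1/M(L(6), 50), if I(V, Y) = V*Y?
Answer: 1/4300 ≈ 0.00023256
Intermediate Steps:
L(U) = 2*U*(-3 + U) (L(U) = (2*U)*(-3 + U) = 2*U*(-3 + U))
M(f, m) = 86*m (M(f, m) = (0*m)*f + 86*m = 0*f + 86*m = 0 + 86*m = 86*m)
1/M(L(6), 50) = 1/(86*50) = 1/4300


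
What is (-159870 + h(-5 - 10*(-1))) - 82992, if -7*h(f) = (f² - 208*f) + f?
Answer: -1699024/7 ≈ -2.4272e+5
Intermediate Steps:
h(f) = -f²/7 + 207*f/7 (h(f) = -((f² - 208*f) + f)/7 = -(f² - 207*f)/7 = -f²/7 + 207*f/7)
(-159870 + h(-5 - 10*(-1))) - 82992 = (-159870 + (-5 - 10*(-1))*(207 - (-5 - 10*(-1)))/7) - 82992 = (-159870 + (-5 + 10)*(207 - (-5 + 10))/7) - 82992 = (-159870 + (⅐)*5*(207 - 1*5)) - 82992 = (-159870 + (⅐)*5*(207 - 5)) - 82992 = (-159870 + (⅐)*5*202) - 82992 = (-159870 + 1010/7) - 82992 = -1118080/7 - 82992 = -1699024/7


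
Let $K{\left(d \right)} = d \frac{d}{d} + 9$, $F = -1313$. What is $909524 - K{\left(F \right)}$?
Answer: $910828$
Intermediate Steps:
$K{\left(d \right)} = 9 + d$ ($K{\left(d \right)} = d 1 + 9 = d + 9 = 9 + d$)
$909524 - K{\left(F \right)} = 909524 - \left(9 - 1313\right) = 909524 - -1304 = 909524 + 1304 = 910828$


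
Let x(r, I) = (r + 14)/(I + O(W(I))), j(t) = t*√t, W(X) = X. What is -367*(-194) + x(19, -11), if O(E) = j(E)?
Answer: (-71195*I + 71198*√11)/(√11 - I) ≈ 71198.0 + 0.82916*I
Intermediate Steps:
j(t) = t^(3/2)
O(E) = E^(3/2)
x(r, I) = (14 + r)/(I + I^(3/2)) (x(r, I) = (r + 14)/(I + I^(3/2)) = (14 + r)/(I + I^(3/2)))
-367*(-194) + x(19, -11) = -367*(-194) + (14 + 19)/(-11 + (-11)^(3/2)) = 71198 + 33/(-11 - 11*I*√11)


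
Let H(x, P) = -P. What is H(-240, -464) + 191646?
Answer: 192110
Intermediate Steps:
H(-240, -464) + 191646 = -1*(-464) + 191646 = 464 + 191646 = 192110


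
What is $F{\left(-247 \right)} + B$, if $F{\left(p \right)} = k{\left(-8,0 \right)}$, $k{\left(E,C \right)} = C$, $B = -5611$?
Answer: $-5611$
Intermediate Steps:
$F{\left(p \right)} = 0$
$F{\left(-247 \right)} + B = 0 - 5611 = -5611$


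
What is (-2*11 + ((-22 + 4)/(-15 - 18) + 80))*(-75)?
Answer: -48300/11 ≈ -4390.9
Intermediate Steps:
(-2*11 + ((-22 + 4)/(-15 - 18) + 80))*(-75) = (-22 + (-18/(-33) + 80))*(-75) = (-22 + (-18*(-1/33) + 80))*(-75) = (-22 + (6/11 + 80))*(-75) = (-22 + 886/11)*(-75) = (644/11)*(-75) = -48300/11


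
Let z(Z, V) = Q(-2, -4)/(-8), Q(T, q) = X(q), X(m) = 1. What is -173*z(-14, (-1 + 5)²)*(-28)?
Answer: -1211/2 ≈ -605.50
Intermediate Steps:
Q(T, q) = 1
z(Z, V) = -⅛ (z(Z, V) = 1/(-8) = 1*(-⅛) = -⅛)
-173*z(-14, (-1 + 5)²)*(-28) = -173*(-⅛)*(-28) = (173/8)*(-28) = -1211/2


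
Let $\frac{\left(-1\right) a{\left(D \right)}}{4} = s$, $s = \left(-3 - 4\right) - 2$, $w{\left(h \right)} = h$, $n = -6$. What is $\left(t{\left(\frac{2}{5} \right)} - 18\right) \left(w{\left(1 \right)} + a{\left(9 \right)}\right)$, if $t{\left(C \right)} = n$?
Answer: $-888$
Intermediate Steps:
$s = -9$ ($s = -7 - 2 = -9$)
$a{\left(D \right)} = 36$ ($a{\left(D \right)} = \left(-4\right) \left(-9\right) = 36$)
$t{\left(C \right)} = -6$
$\left(t{\left(\frac{2}{5} \right)} - 18\right) \left(w{\left(1 \right)} + a{\left(9 \right)}\right) = \left(-6 - 18\right) \left(1 + 36\right) = \left(-6 - 18\right) 37 = \left(-24\right) 37 = -888$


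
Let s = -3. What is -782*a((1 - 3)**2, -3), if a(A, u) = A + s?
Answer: -782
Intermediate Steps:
a(A, u) = -3 + A (a(A, u) = A - 3 = -3 + A)
-782*a((1 - 3)**2, -3) = -782*(-3 + (1 - 3)**2) = -782*(-3 + (-2)**2) = -782*(-3 + 4) = -782*1 = -782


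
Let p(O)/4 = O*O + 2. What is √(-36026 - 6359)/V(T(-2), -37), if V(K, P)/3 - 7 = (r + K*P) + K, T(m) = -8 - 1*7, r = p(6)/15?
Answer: 35*I*√865/8357 ≈ 0.12318*I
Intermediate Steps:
p(O) = 8 + 4*O² (p(O) = 4*(O*O + 2) = 4*(O² + 2) = 4*(2 + O²) = 8 + 4*O²)
r = 152/15 (r = (8 + 4*6²)/15 = (8 + 4*36)*(1/15) = (8 + 144)*(1/15) = 152*(1/15) = 152/15 ≈ 10.133)
T(m) = -15 (T(m) = -8 - 7 = -15)
V(K, P) = 257/5 + 3*K + 3*K*P (V(K, P) = 21 + 3*((152/15 + K*P) + K) = 21 + 3*(152/15 + K + K*P) = 21 + (152/5 + 3*K + 3*K*P) = 257/5 + 3*K + 3*K*P)
√(-36026 - 6359)/V(T(-2), -37) = √(-36026 - 6359)/(257/5 + 3*(-15) + 3*(-15)*(-37)) = √(-42385)/(257/5 - 45 + 1665) = (7*I*√865)/(8357/5) = (7*I*√865)*(5/8357) = 35*I*√865/8357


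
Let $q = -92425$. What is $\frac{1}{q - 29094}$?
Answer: $- \frac{1}{121519} \approx -8.2292 \cdot 10^{-6}$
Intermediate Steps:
$\frac{1}{q - 29094} = \frac{1}{-92425 - 29094} = \frac{1}{-121519} = - \frac{1}{121519}$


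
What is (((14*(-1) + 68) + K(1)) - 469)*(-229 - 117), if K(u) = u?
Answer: 143244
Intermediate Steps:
(((14*(-1) + 68) + K(1)) - 469)*(-229 - 117) = (((14*(-1) + 68) + 1) - 469)*(-229 - 117) = (((-14 + 68) + 1) - 469)*(-346) = ((54 + 1) - 469)*(-346) = (55 - 469)*(-346) = -414*(-346) = 143244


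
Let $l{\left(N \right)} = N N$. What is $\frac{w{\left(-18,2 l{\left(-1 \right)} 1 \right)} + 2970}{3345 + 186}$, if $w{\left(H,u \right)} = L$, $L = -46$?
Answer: $\frac{2924}{3531} \approx 0.82809$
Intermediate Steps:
$l{\left(N \right)} = N^{2}$
$w{\left(H,u \right)} = -46$
$\frac{w{\left(-18,2 l{\left(-1 \right)} 1 \right)} + 2970}{3345 + 186} = \frac{-46 + 2970}{3345 + 186} = \frac{2924}{3531}$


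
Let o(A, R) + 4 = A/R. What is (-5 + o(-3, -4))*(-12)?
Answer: 99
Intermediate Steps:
o(A, R) = -4 + A/R
(-5 + o(-3, -4))*(-12) = (-5 + (-4 - 3/(-4)))*(-12) = (-5 + (-4 - 3*(-¼)))*(-12) = (-5 + (-4 + ¾))*(-12) = (-5 - 13/4)*(-12) = -33/4*(-12) = 99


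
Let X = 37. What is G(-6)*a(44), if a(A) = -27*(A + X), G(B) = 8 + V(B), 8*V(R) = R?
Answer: -63423/4 ≈ -15856.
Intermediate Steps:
V(R) = R/8
G(B) = 8 + B/8
a(A) = -999 - 27*A (a(A) = -27*(A + 37) = -27*(37 + A) = -999 - 27*A)
G(-6)*a(44) = (8 + (1/8)*(-6))*(-999 - 27*44) = (8 - 3/4)*(-999 - 1188) = (29/4)*(-2187) = -63423/4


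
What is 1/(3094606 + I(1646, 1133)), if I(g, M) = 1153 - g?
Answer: 1/3094113 ≈ 3.2319e-7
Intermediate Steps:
1/(3094606 + I(1646, 1133)) = 1/(3094606 + (1153 - 1*1646)) = 1/(3094606 + (1153 - 1646)) = 1/(3094606 - 493) = 1/3094113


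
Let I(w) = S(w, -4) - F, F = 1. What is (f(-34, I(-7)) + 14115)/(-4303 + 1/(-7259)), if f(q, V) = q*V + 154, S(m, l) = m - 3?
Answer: -35431179/10411826 ≈ -3.4030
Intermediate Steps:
S(m, l) = -3 + m
I(w) = -4 + w (I(w) = (-3 + w) - 1*1 = (-3 + w) - 1 = -4 + w)
f(q, V) = 154 + V*q (f(q, V) = V*q + 154 = 154 + V*q)
(f(-34, I(-7)) + 14115)/(-4303 + 1/(-7259)) = ((154 + (-4 - 7)*(-34)) + 14115)/(-4303 + 1/(-7259)) = ((154 - 11*(-34)) + 14115)/(-4303 - 1/7259) = ((154 + 374) + 14115)/(-31235478/7259) = (528 + 14115)*(-7259/31235478) = 14643*(-7259/31235478) = -35431179/10411826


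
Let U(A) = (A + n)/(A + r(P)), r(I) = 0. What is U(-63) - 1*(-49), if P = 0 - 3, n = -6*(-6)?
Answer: 346/7 ≈ 49.429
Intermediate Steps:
n = 36
P = -3
U(A) = (36 + A)/A (U(A) = (A + 36)/(A + 0) = (36 + A)/A)
U(-63) - 1*(-49) = (36 - 63)/(-63) - 1*(-49) = -1/63*(-27) + 49 = 3/7 + 49 = 346/7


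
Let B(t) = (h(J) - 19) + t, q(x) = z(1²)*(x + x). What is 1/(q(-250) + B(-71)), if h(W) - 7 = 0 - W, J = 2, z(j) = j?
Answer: -1/585 ≈ -0.0017094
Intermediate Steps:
q(x) = 2*x (q(x) = 1²*(x + x) = 1*(2*x) = 2*x)
h(W) = 7 - W (h(W) = 7 + (0 - W) = 7 - W)
B(t) = -14 + t (B(t) = ((7 - 1*2) - 19) + t = ((7 - 2) - 19) + t = (5 - 19) + t = -14 + t)
1/(q(-250) + B(-71)) = 1/(2*(-250) + (-14 - 71)) = 1/(-500 - 85) = 1/(-585) = -1/585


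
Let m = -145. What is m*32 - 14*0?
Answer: -4640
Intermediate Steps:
m*32 - 14*0 = -145*32 - 14*0 = -4640 + 0 = -4640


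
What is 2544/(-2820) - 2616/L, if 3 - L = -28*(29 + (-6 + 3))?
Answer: -769732/171785 ≈ -4.4808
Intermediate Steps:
L = 731 (L = 3 - (-28)*(29 + (-6 + 3)) = 3 - (-28)*(29 - 3) = 3 - (-28)*26 = 3 - 1*(-728) = 3 + 728 = 731)
2544/(-2820) - 2616/L = 2544/(-2820) - 2616/731 = 2544*(-1/2820) - 2616*1/731 = -212/235 - 2616/731 = -769732/171785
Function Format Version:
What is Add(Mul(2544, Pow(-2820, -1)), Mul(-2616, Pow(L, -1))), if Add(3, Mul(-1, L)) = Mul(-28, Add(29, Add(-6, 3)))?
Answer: Rational(-769732, 171785) ≈ -4.4808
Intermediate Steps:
L = 731 (L = Add(3, Mul(-1, Mul(-28, Add(29, Add(-6, 3))))) = Add(3, Mul(-1, Mul(-28, Add(29, -3)))) = Add(3, Mul(-1, Mul(-28, 26))) = Add(3, Mul(-1, -728)) = Add(3, 728) = 731)
Add(Mul(2544, Pow(-2820, -1)), Mul(-2616, Pow(L, -1))) = Add(Mul(2544, Pow(-2820, -1)), Mul(-2616, Pow(731, -1))) = Add(Mul(2544, Rational(-1, 2820)), Mul(-2616, Rational(1, 731))) = Add(Rational(-212, 235), Rational(-2616, 731)) = Rational(-769732, 171785)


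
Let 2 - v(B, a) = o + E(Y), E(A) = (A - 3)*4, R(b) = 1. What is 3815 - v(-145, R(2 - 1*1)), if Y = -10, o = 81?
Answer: 3842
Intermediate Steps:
E(A) = -12 + 4*A (E(A) = (-3 + A)*4 = -12 + 4*A)
v(B, a) = -27 (v(B, a) = 2 - (81 + (-12 + 4*(-10))) = 2 - (81 + (-12 - 40)) = 2 - (81 - 52) = 2 - 1*29 = 2 - 29 = -27)
3815 - v(-145, R(2 - 1*1)) = 3815 - 1*(-27) = 3815 + 27 = 3842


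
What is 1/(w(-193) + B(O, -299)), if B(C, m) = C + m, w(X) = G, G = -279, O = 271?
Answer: -1/307 ≈ -0.0032573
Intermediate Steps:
w(X) = -279
1/(w(-193) + B(O, -299)) = 1/(-279 + (271 - 299)) = 1/(-279 - 28) = 1/(-307) = -1/307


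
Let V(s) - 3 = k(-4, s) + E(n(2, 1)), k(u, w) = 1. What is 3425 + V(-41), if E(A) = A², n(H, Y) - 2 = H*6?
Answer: 3625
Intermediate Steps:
n(H, Y) = 2 + 6*H (n(H, Y) = 2 + H*6 = 2 + 6*H)
V(s) = 200 (V(s) = 3 + (1 + (2 + 6*2)²) = 3 + (1 + (2 + 12)²) = 3 + (1 + 14²) = 3 + (1 + 196) = 3 + 197 = 200)
3425 + V(-41) = 3425 + 200 = 3625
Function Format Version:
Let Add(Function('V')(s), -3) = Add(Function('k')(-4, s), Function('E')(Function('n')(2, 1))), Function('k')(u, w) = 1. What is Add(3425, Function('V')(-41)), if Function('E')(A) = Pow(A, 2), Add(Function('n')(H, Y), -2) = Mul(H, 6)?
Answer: 3625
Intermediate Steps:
Function('n')(H, Y) = Add(2, Mul(6, H)) (Function('n')(H, Y) = Add(2, Mul(H, 6)) = Add(2, Mul(6, H)))
Function('V')(s) = 200 (Function('V')(s) = Add(3, Add(1, Pow(Add(2, Mul(6, 2)), 2))) = Add(3, Add(1, Pow(Add(2, 12), 2))) = Add(3, Add(1, Pow(14, 2))) = Add(3, Add(1, 196)) = Add(3, 197) = 200)
Add(3425, Function('V')(-41)) = Add(3425, 200) = 3625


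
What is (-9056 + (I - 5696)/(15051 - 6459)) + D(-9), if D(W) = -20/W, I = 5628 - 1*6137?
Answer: -233388791/25776 ≈ -9054.5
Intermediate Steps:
I = -509 (I = 5628 - 6137 = -509)
(-9056 + (I - 5696)/(15051 - 6459)) + D(-9) = (-9056 + (-509 - 5696)/(15051 - 6459)) - 20/(-9) = (-9056 - 6205/8592) - 20*(-1/9) = (-9056 - 6205*1/8592) + 20/9 = (-9056 - 6205/8592) + 20/9 = -77815357/8592 + 20/9 = -233388791/25776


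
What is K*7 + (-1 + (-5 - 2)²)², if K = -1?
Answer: 2297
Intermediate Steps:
K*7 + (-1 + (-5 - 2)²)² = -1*7 + (-1 + (-5 - 2)²)² = -7 + (-1 + (-7)²)² = -7 + (-1 + 49)² = -7 + 48² = -7 + 2304 = 2297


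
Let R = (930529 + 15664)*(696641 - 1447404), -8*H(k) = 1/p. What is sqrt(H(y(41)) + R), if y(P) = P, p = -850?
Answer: I*sqrt(82118389971940383)/340 ≈ 8.4283e+5*I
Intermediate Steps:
H(k) = 1/6800 (H(k) = -1/8/(-850) = -1/8*(-1/850) = 1/6800)
R = -710366695259 (R = 946193*(-750763) = -710366695259)
sqrt(H(y(41)) + R) = sqrt(1/6800 - 710366695259) = sqrt(-4830493527761199/6800) = I*sqrt(82118389971940383)/340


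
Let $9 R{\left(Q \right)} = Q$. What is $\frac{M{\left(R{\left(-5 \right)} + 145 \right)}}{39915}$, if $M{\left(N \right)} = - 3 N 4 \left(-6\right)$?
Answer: $\frac{2080}{7983} \approx 0.26055$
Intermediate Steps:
$R{\left(Q \right)} = \frac{Q}{9}$
$M{\left(N \right)} = 72 N$ ($M{\left(N \right)} = - 12 N \left(-6\right) = 72 N$)
$\frac{M{\left(R{\left(-5 \right)} + 145 \right)}}{39915} = \frac{72 \left(\frac{1}{9} \left(-5\right) + 145\right)}{39915} = 72 \left(- \frac{5}{9} + 145\right) \frac{1}{39915} = 72 \cdot \frac{1300}{9} \cdot \frac{1}{39915} = 10400 \cdot \frac{1}{39915} = \frac{2080}{7983}$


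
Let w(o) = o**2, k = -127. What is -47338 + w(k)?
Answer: -31209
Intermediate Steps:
-47338 + w(k) = -47338 + (-127)**2 = -47338 + 16129 = -31209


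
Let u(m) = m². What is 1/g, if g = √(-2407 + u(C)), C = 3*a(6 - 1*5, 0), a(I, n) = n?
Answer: -I*√2407/2407 ≈ -0.020383*I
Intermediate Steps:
C = 0 (C = 3*0 = 0)
g = I*√2407 (g = √(-2407 + 0²) = √(-2407 + 0) = √(-2407) = I*√2407 ≈ 49.061*I)
1/g = 1/(I*√2407) = -I*√2407/2407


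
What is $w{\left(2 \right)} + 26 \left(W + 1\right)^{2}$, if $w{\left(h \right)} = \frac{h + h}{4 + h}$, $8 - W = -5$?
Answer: $\frac{15290}{3} \approx 5096.7$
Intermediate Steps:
$W = 13$ ($W = 8 - -5 = 8 + 5 = 13$)
$w{\left(h \right)} = \frac{2 h}{4 + h}$
$w{\left(2 \right)} + 26 \left(W + 1\right)^{2} = 2 \cdot 2 \frac{1}{4 + 2} + 26 \left(13 + 1\right)^{2} = 2 \cdot 2 \cdot \frac{1}{6} + 26 \cdot 14^{2} = 2 \cdot 2 \cdot \frac{1}{6} + 26 \cdot 196 = \frac{2}{3} + 5096 = \frac{15290}{3}$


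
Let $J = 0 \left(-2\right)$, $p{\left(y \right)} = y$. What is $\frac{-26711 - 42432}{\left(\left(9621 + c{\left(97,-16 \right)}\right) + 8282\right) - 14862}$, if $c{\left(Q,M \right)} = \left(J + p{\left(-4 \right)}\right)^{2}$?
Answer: $- \frac{69143}{3057} \approx -22.618$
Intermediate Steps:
$J = 0$
$c{\left(Q,M \right)} = 16$ ($c{\left(Q,M \right)} = \left(0 - 4\right)^{2} = \left(-4\right)^{2} = 16$)
$\frac{-26711 - 42432}{\left(\left(9621 + c{\left(97,-16 \right)}\right) + 8282\right) - 14862} = \frac{-26711 - 42432}{\left(\left(9621 + 16\right) + 8282\right) - 14862} = - \frac{69143}{\left(9637 + 8282\right) - 14862} = - \frac{69143}{17919 - 14862} = - \frac{69143}{3057}$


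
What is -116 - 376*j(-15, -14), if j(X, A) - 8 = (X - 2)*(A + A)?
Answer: -182100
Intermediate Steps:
j(X, A) = 8 + 2*A*(-2 + X) (j(X, A) = 8 + (X - 2)*(A + A) = 8 + (-2 + X)*(2*A) = 8 + 2*A*(-2 + X))
-116 - 376*j(-15, -14) = -116 - 376*(8 - 4*(-14) + 2*(-14)*(-15)) = -116 - 376*(8 + 56 + 420) = -116 - 376*484 = -116 - 181984 = -182100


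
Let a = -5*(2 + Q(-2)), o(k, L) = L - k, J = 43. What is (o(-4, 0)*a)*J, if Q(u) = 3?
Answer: -4300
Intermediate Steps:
a = -25 (a = -5*(2 + 3) = -5*5 = -25)
(o(-4, 0)*a)*J = ((0 - 1*(-4))*(-25))*43 = ((0 + 4)*(-25))*43 = (4*(-25))*43 = -100*43 = -4300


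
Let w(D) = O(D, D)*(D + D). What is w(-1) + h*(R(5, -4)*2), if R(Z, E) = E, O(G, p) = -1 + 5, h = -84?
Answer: 664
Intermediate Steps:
O(G, p) = 4
w(D) = 8*D (w(D) = 4*(D + D) = 4*(2*D) = 8*D)
w(-1) + h*(R(5, -4)*2) = 8*(-1) - (-336)*2 = -8 - 84*(-8) = -8 + 672 = 664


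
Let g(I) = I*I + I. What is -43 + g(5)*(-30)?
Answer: -943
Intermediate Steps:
g(I) = I + I² (g(I) = I² + I = I + I²)
-43 + g(5)*(-30) = -43 + (5*(1 + 5))*(-30) = -43 + (5*6)*(-30) = -43 + 30*(-30) = -43 - 900 = -943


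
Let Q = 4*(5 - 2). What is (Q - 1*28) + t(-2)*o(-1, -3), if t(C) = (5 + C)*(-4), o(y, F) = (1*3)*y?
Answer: 20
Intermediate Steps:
o(y, F) = 3*y
t(C) = -20 - 4*C
Q = 12 (Q = 4*3 = 12)
(Q - 1*28) + t(-2)*o(-1, -3) = (12 - 1*28) + (-20 - 4*(-2))*(3*(-1)) = (12 - 28) + (-20 + 8)*(-3) = -16 - 12*(-3) = -16 + 36 = 20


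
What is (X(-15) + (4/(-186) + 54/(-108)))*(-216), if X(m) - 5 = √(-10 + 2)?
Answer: -29988/31 - 432*I*√2 ≈ -967.35 - 610.94*I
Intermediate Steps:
X(m) = 5 + 2*I*√2 (X(m) = 5 + √(-10 + 2) = 5 + √(-8) = 5 + 2*I*√2)
(X(-15) + (4/(-186) + 54/(-108)))*(-216) = ((5 + 2*I*√2) + (4/(-186) + 54/(-108)))*(-216) = ((5 + 2*I*√2) + (4*(-1/186) + 54*(-1/108)))*(-216) = ((5 + 2*I*√2) + (-2/93 - ½))*(-216) = ((5 + 2*I*√2) - 97/186)*(-216) = (833/186 + 2*I*√2)*(-216) = -29988/31 - 432*I*√2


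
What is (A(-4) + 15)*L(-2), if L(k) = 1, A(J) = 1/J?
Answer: 59/4 ≈ 14.750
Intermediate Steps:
(A(-4) + 15)*L(-2) = (1/(-4) + 15)*1 = (-¼ + 15)*1 = (59/4)*1 = 59/4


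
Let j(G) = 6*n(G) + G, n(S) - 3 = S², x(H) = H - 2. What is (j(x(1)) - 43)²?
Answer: 400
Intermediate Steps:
x(H) = -2 + H
n(S) = 3 + S²
j(G) = 18 + G + 6*G² (j(G) = 6*(3 + G²) + G = (18 + 6*G²) + G = 18 + G + 6*G²)
(j(x(1)) - 43)² = ((18 + (-2 + 1) + 6*(-2 + 1)²) - 43)² = ((18 - 1 + 6*(-1)²) - 43)² = ((18 - 1 + 6*1) - 43)² = ((18 - 1 + 6) - 43)² = (23 - 43)² = (-20)² = 400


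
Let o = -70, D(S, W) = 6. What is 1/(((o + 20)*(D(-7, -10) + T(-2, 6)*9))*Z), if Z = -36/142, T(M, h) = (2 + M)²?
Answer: 71/5400 ≈ 0.013148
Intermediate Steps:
Z = -18/71 (Z = -36*1/142 = -18/71 ≈ -0.25352)
1/(((o + 20)*(D(-7, -10) + T(-2, 6)*9))*Z) = 1/(((-70 + 20)*(6 + (2 - 2)²*9))*(-18/71)) = 1/(-50*(6 + 0²*9)*(-18/71)) = 1/(-50*(6 + 0*9)*(-18/71)) = 1/(-50*(6 + 0)*(-18/71)) = 1/(-50*6*(-18/71)) = 1/(-300*(-18/71)) = 1/(5400/71) = 71/5400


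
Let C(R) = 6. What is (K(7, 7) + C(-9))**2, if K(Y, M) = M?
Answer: 169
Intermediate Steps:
(K(7, 7) + C(-9))**2 = (7 + 6)**2 = 13**2 = 169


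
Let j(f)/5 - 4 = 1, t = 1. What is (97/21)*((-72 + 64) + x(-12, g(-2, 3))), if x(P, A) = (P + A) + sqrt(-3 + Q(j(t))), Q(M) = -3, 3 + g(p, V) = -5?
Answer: -388/3 + 97*I*sqrt(6)/21 ≈ -129.33 + 11.314*I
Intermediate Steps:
g(p, V) = -8 (g(p, V) = -3 - 5 = -8)
j(f) = 25 (j(f) = 20 + 5*1 = 20 + 5 = 25)
x(P, A) = A + P + I*sqrt(6) (x(P, A) = (P + A) + sqrt(-3 - 3) = (A + P) + sqrt(-6) = (A + P) + I*sqrt(6) = A + P + I*sqrt(6))
(97/21)*((-72 + 64) + x(-12, g(-2, 3))) = (97/21)*((-72 + 64) + (-8 - 12 + I*sqrt(6))) = (97*(1/21))*(-8 + (-20 + I*sqrt(6))) = 97*(-28 + I*sqrt(6))/21 = -388/3 + 97*I*sqrt(6)/21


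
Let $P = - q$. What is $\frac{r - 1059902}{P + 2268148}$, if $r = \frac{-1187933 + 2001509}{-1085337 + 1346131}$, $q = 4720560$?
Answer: $\frac{69103817153}{159893583782} \approx 0.43219$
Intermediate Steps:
$r = \frac{406788}{130397}$ ($r = \frac{813576}{260794} = 813576 \cdot \frac{1}{260794} = \frac{406788}{130397} \approx 3.1196$)
$P = -4720560$ ($P = \left(-1\right) 4720560 = -4720560$)
$\frac{r - 1059902}{P + 2268148} = \frac{\frac{406788}{130397} - 1059902}{-4720560 + 2268148} = - \frac{138207634306}{130397 \left(-2452412\right)} = \left(- \frac{138207634306}{130397}\right) \left(- \frac{1}{2452412}\right) = \frac{69103817153}{159893583782}$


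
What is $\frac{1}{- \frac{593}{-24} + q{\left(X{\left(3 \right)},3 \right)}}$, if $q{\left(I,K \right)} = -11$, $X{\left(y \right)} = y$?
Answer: $\frac{24}{329} \approx 0.072948$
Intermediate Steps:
$\frac{1}{- \frac{593}{-24} + q{\left(X{\left(3 \right)},3 \right)}} = \frac{1}{- \frac{593}{-24} - 11} = \frac{1}{\left(-593\right) \left(- \frac{1}{24}\right) - 11} = \frac{1}{\frac{593}{24} - 11} = \frac{1}{\frac{329}{24}} = \frac{24}{329}$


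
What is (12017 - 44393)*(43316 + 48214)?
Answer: -2963375280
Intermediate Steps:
(12017 - 44393)*(43316 + 48214) = -32376*91530 = -2963375280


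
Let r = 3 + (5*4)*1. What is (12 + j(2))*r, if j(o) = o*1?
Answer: 322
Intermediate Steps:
j(o) = o
r = 23 (r = 3 + 20*1 = 3 + 20 = 23)
(12 + j(2))*r = (12 + 2)*23 = 14*23 = 322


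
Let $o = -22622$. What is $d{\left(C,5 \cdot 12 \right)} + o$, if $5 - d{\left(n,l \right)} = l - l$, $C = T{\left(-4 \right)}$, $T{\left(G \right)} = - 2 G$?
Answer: $-22617$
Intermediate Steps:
$C = 8$ ($C = \left(-2\right) \left(-4\right) = 8$)
$d{\left(n,l \right)} = 5$ ($d{\left(n,l \right)} = 5 - \left(l - l\right) = 5 - 0 = 5 + 0 = 5$)
$d{\left(C,5 \cdot 12 \right)} + o = 5 - 22622 = -22617$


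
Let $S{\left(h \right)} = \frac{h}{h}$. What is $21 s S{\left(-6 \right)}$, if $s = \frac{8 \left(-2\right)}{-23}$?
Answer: $\frac{336}{23} \approx 14.609$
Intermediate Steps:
$S{\left(h \right)} = 1$
$s = \frac{16}{23}$ ($s = \left(-16\right) \left(- \frac{1}{23}\right) = \frac{16}{23} \approx 0.69565$)
$21 s S{\left(-6 \right)} = 21 \cdot \frac{16}{23} \cdot 1 = \frac{336}{23} \cdot 1 = \frac{336}{23}$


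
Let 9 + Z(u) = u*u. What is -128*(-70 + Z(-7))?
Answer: 3840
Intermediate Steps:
Z(u) = -9 + u² (Z(u) = -9 + u*u = -9 + u²)
-128*(-70 + Z(-7)) = -128*(-70 + (-9 + (-7)²)) = -128*(-70 + (-9 + 49)) = -128*(-70 + 40) = -128*(-30) = 3840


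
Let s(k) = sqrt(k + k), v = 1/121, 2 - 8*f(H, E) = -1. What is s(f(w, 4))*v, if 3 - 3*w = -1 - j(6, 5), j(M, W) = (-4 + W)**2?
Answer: sqrt(3)/242 ≈ 0.0071572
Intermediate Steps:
w = 5/3 (w = 1 - (-1 - (-4 + 5)**2)/3 = 1 - (-1 - 1*1**2)/3 = 1 - (-1 - 1*1)/3 = 1 - (-1 - 1)/3 = 1 - 1/3*(-2) = 1 + 2/3 = 5/3 ≈ 1.6667)
f(H, E) = 3/8 (f(H, E) = 1/4 - 1/8*(-1) = 1/4 + 1/8 = 3/8)
v = 1/121 ≈ 0.0082645
s(k) = sqrt(2)*sqrt(k) (s(k) = sqrt(2*k) = sqrt(2)*sqrt(k))
s(f(w, 4))*v = (sqrt(2)*sqrt(3/8))*(1/121) = (sqrt(2)*(sqrt(6)/4))*(1/121) = (sqrt(3)/2)*(1/121) = sqrt(3)/242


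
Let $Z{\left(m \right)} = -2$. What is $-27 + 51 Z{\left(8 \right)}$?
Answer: $-129$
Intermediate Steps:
$-27 + 51 Z{\left(8 \right)} = -27 + 51 \left(-2\right) = -27 - 102 = -129$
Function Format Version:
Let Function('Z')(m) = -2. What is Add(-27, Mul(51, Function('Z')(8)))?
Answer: -129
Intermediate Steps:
Add(-27, Mul(51, Function('Z')(8))) = Add(-27, Mul(51, -2)) = Add(-27, -102) = -129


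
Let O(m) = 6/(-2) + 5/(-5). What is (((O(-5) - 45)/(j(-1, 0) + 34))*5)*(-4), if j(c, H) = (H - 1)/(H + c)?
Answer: 28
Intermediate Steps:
O(m) = -4 (O(m) = 6*(-½) + 5*(-⅕) = -3 - 1 = -4)
j(c, H) = (-1 + H)/(H + c)
(((O(-5) - 45)/(j(-1, 0) + 34))*5)*(-4) = (((-4 - 45)/((-1 + 0)/(0 - 1) + 34))*5)*(-4) = (-49/(-1/(-1) + 34)*5)*(-4) = (-49/(-1*(-1) + 34)*5)*(-4) = (-49/(1 + 34)*5)*(-4) = (-49/35*5)*(-4) = (-49*1/35*5)*(-4) = -7/5*5*(-4) = -7*(-4) = 28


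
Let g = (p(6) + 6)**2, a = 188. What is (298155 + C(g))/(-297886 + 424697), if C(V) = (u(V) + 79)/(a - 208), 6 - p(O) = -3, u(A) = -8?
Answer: 5963029/2536220 ≈ 2.3511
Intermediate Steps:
p(O) = 9 (p(O) = 6 - 1*(-3) = 6 + 3 = 9)
g = 225 (g = (9 + 6)**2 = 15**2 = 225)
C(V) = -71/20 (C(V) = (-8 + 79)/(188 - 208) = 71/(-20) = 71*(-1/20) = -71/20)
(298155 + C(g))/(-297886 + 424697) = (298155 - 71/20)/(-297886 + 424697) = (5963029/20)/126811 = (5963029/20)*(1/126811) = 5963029/2536220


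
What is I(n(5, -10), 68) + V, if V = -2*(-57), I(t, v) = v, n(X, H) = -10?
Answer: 182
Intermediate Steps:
V = 114
I(n(5, -10), 68) + V = 68 + 114 = 182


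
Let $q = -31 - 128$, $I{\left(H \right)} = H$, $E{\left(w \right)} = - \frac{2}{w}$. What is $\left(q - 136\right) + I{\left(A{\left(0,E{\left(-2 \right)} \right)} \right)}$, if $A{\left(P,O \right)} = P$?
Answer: $-295$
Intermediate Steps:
$q = -159$ ($q = -31 - 128 = -159$)
$\left(q - 136\right) + I{\left(A{\left(0,E{\left(-2 \right)} \right)} \right)} = \left(-159 - 136\right) + 0 = -295 + 0 = -295$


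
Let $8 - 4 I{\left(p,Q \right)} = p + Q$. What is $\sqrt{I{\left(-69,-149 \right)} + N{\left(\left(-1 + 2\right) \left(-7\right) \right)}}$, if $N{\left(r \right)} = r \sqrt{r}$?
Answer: $\frac{\sqrt{226 - 28 i \sqrt{7}}}{2} \approx 7.6144 - 1.2161 i$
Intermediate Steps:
$N{\left(r \right)} = r^{\frac{3}{2}}$
$I{\left(p,Q \right)} = 2 - \frac{Q}{4} - \frac{p}{4}$ ($I{\left(p,Q \right)} = 2 - \frac{p + Q}{4} = 2 - \frac{Q + p}{4} = 2 - \left(\frac{Q}{4} + \frac{p}{4}\right) = 2 - \frac{Q}{4} - \frac{p}{4}$)
$\sqrt{I{\left(-69,-149 \right)} + N{\left(\left(-1 + 2\right) \left(-7\right) \right)}} = \sqrt{\left(2 - - \frac{149}{4} - - \frac{69}{4}\right) + \left(\left(-1 + 2\right) \left(-7\right)\right)^{\frac{3}{2}}} = \sqrt{\left(2 + \frac{149}{4} + \frac{69}{4}\right) + \left(1 \left(-7\right)\right)^{\frac{3}{2}}} = \sqrt{\frac{113}{2} + \left(-7\right)^{\frac{3}{2}}} = \sqrt{\frac{113}{2} - 7 i \sqrt{7}}$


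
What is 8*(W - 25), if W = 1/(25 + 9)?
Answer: -3396/17 ≈ -199.76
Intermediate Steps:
W = 1/34 ≈ 0.029412
8*(W - 25) = 8*(1/34 - 25) = 8*(-849/34) = -3396/17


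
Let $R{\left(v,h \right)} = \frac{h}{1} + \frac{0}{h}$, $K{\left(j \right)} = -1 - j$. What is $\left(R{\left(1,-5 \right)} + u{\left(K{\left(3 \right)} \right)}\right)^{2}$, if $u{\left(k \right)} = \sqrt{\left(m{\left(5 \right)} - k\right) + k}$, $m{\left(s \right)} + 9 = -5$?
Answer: $\left(5 - i \sqrt{14}\right)^{2} \approx 11.0 - 37.417 i$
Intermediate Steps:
$m{\left(s \right)} = -14$ ($m{\left(s \right)} = -9 - 5 = -14$)
$R{\left(v,h \right)} = h$ ($R{\left(v,h \right)} = h 1 + 0 = h + 0 = h$)
$u{\left(k \right)} = i \sqrt{14}$ ($u{\left(k \right)} = \sqrt{\left(-14 - k\right) + k} = \sqrt{-14} = i \sqrt{14}$)
$\left(R{\left(1,-5 \right)} + u{\left(K{\left(3 \right)} \right)}\right)^{2} = \left(-5 + i \sqrt{14}\right)^{2}$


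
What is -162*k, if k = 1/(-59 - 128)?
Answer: 162/187 ≈ 0.86631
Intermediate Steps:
k = -1/187 (k = 1/(-187) = -1/187 ≈ -0.0053476)
-162*k = -162*(-1/187) = 162/187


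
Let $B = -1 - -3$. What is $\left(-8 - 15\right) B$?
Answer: $-46$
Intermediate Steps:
$B = 2$ ($B = -1 + 3 = 2$)
$\left(-8 - 15\right) B = \left(-8 - 15\right) 2 = \left(-23\right) 2 = -46$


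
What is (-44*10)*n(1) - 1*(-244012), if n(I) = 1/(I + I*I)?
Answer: 243792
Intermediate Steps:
n(I) = 1/(I + I**2)
(-44*10)*n(1) - 1*(-244012) = (-44*10)*(1/(1*(1 + 1))) - 1*(-244012) = -440/2 + 244012 = -440*1/2 + 244012 = -220 + 244012 = 243792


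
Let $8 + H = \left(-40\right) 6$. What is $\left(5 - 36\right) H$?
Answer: $7688$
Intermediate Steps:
$H = -248$ ($H = -8 - 240 = -248$)
$\left(5 - 36\right) H = \left(5 - 36\right) \left(-248\right) = \left(-31\right) \left(-248\right) = 7688$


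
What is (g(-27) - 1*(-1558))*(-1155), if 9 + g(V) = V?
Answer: -1757910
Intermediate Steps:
g(V) = -9 + V
(g(-27) - 1*(-1558))*(-1155) = ((-9 - 27) - 1*(-1558))*(-1155) = (-36 + 1558)*(-1155) = 1522*(-1155) = -1757910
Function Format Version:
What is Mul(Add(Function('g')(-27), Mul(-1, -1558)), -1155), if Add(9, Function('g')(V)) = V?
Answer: -1757910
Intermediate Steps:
Function('g')(V) = Add(-9, V)
Mul(Add(Function('g')(-27), Mul(-1, -1558)), -1155) = Mul(Add(Add(-9, -27), Mul(-1, -1558)), -1155) = Mul(Add(-36, 1558), -1155) = Mul(1522, -1155) = -1757910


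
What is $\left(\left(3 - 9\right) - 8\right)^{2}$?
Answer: $196$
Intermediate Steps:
$\left(\left(3 - 9\right) - 8\right)^{2} = \left(-6 - 8\right)^{2} = \left(-14\right)^{2} = 196$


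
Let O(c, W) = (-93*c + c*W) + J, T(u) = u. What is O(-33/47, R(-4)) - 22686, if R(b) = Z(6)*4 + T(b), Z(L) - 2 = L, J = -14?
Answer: -1064755/47 ≈ -22654.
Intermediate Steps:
Z(L) = 2 + L
R(b) = 32 + b (R(b) = (2 + 6)*4 + b = 8*4 + b = 32 + b)
O(c, W) = -14 - 93*c + W*c (O(c, W) = (-93*c + c*W) - 14 = (-93*c + W*c) - 14 = -14 - 93*c + W*c)
O(-33/47, R(-4)) - 22686 = (-14 - (-3069)/47 + (32 - 4)*(-33/47)) - 22686 = (-14 - (-3069)/47 + 28*(-33*1/47)) - 22686 = (-14 - 93*(-33/47) + 28*(-33/47)) - 22686 = (-14 + 3069/47 - 924/47) - 22686 = 1487/47 - 22686 = -1064755/47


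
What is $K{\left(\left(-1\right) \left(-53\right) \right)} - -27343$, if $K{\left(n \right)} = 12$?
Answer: $27355$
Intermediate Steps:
$K{\left(\left(-1\right) \left(-53\right) \right)} - -27343 = 12 - -27343 = 12 + 27343 = 27355$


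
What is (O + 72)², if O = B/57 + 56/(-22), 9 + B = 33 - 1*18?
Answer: 211353444/43681 ≈ 4838.6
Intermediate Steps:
B = 6 (B = -9 + (33 - 1*18) = -9 + (33 - 18) = -9 + 15 = 6)
O = -510/209 (O = 6/57 + 56/(-22) = 6*(1/57) + 56*(-1/22) = 2/19 - 28/11 = -510/209 ≈ -2.4402)
(O + 72)² = (-510/209 + 72)² = (14538/209)² = 211353444/43681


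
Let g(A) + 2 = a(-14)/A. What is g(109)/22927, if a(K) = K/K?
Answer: -217/2499043 ≈ -8.6833e-5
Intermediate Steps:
a(K) = 1
g(A) = -2 + 1/A
g(109)/22927 = (-2 + 1/109)/22927 = (-2 + 1/109)*(1/22927) = -217/109*1/22927 = -217/2499043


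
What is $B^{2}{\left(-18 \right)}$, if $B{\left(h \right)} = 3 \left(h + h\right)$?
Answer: $11664$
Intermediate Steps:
$B{\left(h \right)} = 6 h$ ($B{\left(h \right)} = 3 \cdot 2 h = 6 h$)
$B^{2}{\left(-18 \right)} = \left(6 \left(-18\right)\right)^{2} = \left(-108\right)^{2} = 11664$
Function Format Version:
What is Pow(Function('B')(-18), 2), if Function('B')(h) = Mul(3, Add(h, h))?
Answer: 11664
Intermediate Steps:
Function('B')(h) = Mul(6, h) (Function('B')(h) = Mul(3, Mul(2, h)) = Mul(6, h))
Pow(Function('B')(-18), 2) = Pow(Mul(6, -18), 2) = Pow(-108, 2) = 11664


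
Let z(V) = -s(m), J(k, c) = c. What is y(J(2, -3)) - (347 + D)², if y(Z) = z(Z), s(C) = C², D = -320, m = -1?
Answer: -730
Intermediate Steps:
z(V) = -1 (z(V) = -1*(-1)² = -1*1 = -1)
y(Z) = -1
y(J(2, -3)) - (347 + D)² = -1 - (347 - 320)² = -1 - 1*27² = -1 - 1*729 = -1 - 729 = -730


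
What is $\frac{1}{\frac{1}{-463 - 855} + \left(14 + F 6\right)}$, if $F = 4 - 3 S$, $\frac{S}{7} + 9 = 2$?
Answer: $\frac{1318}{1212559} \approx 0.001087$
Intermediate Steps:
$S = -49$ ($S = -63 + 7 \cdot 2 = -63 + 14 = -49$)
$F = 151$ ($F = 4 - -147 = 4 + 147 = 151$)
$\frac{1}{\frac{1}{-463 - 855} + \left(14 + F 6\right)} = \frac{1}{\frac{1}{-463 - 855} + \left(14 + 151 \cdot 6\right)} = \frac{1}{\frac{1}{-1318} + \left(14 + 906\right)} = \frac{1}{- \frac{1}{1318} + 920} = \frac{1}{\frac{1212559}{1318}} = \frac{1318}{1212559}$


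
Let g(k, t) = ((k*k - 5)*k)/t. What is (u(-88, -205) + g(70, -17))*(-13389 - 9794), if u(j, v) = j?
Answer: 7978336718/17 ≈ 4.6931e+8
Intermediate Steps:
g(k, t) = k*(-5 + k²)/t (g(k, t) = ((k² - 5)*k)/t = ((-5 + k²)*k)/t = (k*(-5 + k²))/t = k*(-5 + k²)/t)
(u(-88, -205) + g(70, -17))*(-13389 - 9794) = (-88 + 70*(-5 + 70²)/(-17))*(-13389 - 9794) = (-88 + 70*(-1/17)*(-5 + 4900))*(-23183) = (-88 + 70*(-1/17)*4895)*(-23183) = (-88 - 342650/17)*(-23183) = -344146/17*(-23183) = 7978336718/17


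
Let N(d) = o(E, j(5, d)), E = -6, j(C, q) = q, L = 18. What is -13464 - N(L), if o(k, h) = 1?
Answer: -13465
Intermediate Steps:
N(d) = 1
-13464 - N(L) = -13464 - 1*1 = -13464 - 1 = -13465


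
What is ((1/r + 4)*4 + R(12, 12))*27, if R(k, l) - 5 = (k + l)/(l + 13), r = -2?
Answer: 13473/25 ≈ 538.92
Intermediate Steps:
R(k, l) = 5 + (k + l)/(13 + l) (R(k, l) = 5 + (k + l)/(l + 13) = 5 + (k + l)/(13 + l))
((1/r + 4)*4 + R(12, 12))*27 = ((1/(-2) + 4)*4 + (65 + 12 + 6*12)/(13 + 12))*27 = ((1*(-1/2) + 4)*4 + (65 + 12 + 72)/25)*27 = ((-1/2 + 4)*4 + (1/25)*149)*27 = ((7/2)*4 + 149/25)*27 = (14 + 149/25)*27 = (499/25)*27 = 13473/25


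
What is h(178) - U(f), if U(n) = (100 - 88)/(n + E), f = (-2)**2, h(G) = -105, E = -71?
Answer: -7023/67 ≈ -104.82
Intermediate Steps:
f = 4
U(n) = 12/(-71 + n) (U(n) = (100 - 88)/(n - 71) = 12/(-71 + n))
h(178) - U(f) = -105 - 12/(-71 + 4) = -105 - 12/(-67) = -105 - 12*(-1)/67 = -105 - 1*(-12/67) = -105 + 12/67 = -7023/67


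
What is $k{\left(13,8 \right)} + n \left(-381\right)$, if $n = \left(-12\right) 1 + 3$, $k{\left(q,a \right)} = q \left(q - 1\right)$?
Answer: $3585$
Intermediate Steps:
$k{\left(q,a \right)} = q \left(-1 + q\right)$
$n = -9$ ($n = -12 + 3 = -9$)
$k{\left(13,8 \right)} + n \left(-381\right) = 13 \left(-1 + 13\right) - -3429 = 13 \cdot 12 + 3429 = 156 + 3429 = 3585$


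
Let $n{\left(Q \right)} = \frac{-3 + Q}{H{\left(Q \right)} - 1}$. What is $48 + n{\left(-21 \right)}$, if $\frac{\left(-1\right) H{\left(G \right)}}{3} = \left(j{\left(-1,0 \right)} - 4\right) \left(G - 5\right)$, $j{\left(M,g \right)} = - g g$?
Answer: $\frac{15048}{313} \approx 48.077$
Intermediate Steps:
$j{\left(M,g \right)} = - g^{2}$
$H{\left(G \right)} = -60 + 12 G$ ($H{\left(G \right)} = - 3 \left(- 0^{2} - 4\right) \left(G - 5\right) = - 3 \left(\left(-1\right) 0 - 4\right) \left(-5 + G\right) = - 3 \left(0 - 4\right) \left(-5 + G\right) = - 3 \left(- 4 \left(-5 + G\right)\right) = - 3 \left(20 - 4 G\right) = -60 + 12 G$)
$n{\left(Q \right)} = \frac{-3 + Q}{-61 + 12 Q}$ ($n{\left(Q \right)} = \frac{-3 + Q}{\left(-60 + 12 Q\right) - 1} = \frac{-3 + Q}{-61 + 12 Q}$)
$48 + n{\left(-21 \right)} = 48 + \frac{-3 - 21}{-61 + 12 \left(-21\right)} = 48 + \frac{1}{-61 - 252} \left(-24\right) = 48 + \frac{1}{-313} \left(-24\right) = 48 - - \frac{24}{313} = 48 + \frac{24}{313} = \frac{15048}{313}$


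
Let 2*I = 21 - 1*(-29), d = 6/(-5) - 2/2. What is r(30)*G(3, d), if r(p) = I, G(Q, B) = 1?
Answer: 25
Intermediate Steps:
d = -11/5 (d = 6*(-⅕) - 2*½ = -6/5 - 1 = -11/5 ≈ -2.2000)
I = 25 (I = (21 - 1*(-29))/2 = (21 + 29)/2 = (½)*50 = 25)
r(p) = 25
r(30)*G(3, d) = 25*1 = 25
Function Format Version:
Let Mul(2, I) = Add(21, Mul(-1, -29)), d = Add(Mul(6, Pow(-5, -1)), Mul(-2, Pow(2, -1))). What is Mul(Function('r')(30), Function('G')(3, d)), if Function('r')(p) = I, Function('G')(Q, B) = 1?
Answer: 25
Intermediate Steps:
d = Rational(-11, 5) (d = Add(Mul(6, Rational(-1, 5)), Mul(-2, Rational(1, 2))) = Add(Rational(-6, 5), -1) = Rational(-11, 5) ≈ -2.2000)
I = 25 (I = Mul(Rational(1, 2), Add(21, Mul(-1, -29))) = Mul(Rational(1, 2), Add(21, 29)) = Mul(Rational(1, 2), 50) = 25)
Function('r')(p) = 25
Mul(Function('r')(30), Function('G')(3, d)) = Mul(25, 1) = 25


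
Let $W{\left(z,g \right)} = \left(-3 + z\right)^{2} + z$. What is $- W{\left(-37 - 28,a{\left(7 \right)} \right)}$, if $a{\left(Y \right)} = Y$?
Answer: $-4559$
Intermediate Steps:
$W{\left(z,g \right)} = z + \left(-3 + z\right)^{2}$
$- W{\left(-37 - 28,a{\left(7 \right)} \right)} = - (\left(-37 - 28\right) + \left(-3 - 65\right)^{2}) = - (-65 + \left(-3 - 65\right)^{2}) = - (-65 + \left(-68\right)^{2}) = - (-65 + 4624) = \left(-1\right) 4559 = -4559$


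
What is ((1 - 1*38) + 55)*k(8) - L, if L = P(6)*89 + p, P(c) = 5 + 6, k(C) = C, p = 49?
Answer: -884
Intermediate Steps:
P(c) = 11
L = 1028 (L = 11*89 + 49 = 979 + 49 = 1028)
((1 - 1*38) + 55)*k(8) - L = ((1 - 1*38) + 55)*8 - 1*1028 = ((1 - 38) + 55)*8 - 1028 = (-37 + 55)*8 - 1028 = 18*8 - 1028 = 144 - 1028 = -884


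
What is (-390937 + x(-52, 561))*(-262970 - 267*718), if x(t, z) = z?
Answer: 177494598176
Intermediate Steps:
(-390937 + x(-52, 561))*(-262970 - 267*718) = (-390937 + 561)*(-262970 - 267*718) = -390376*(-262970 - 191706) = -390376*(-454676) = 177494598176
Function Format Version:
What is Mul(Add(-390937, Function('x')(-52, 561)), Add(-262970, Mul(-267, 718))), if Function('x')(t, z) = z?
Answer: 177494598176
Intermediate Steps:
Mul(Add(-390937, Function('x')(-52, 561)), Add(-262970, Mul(-267, 718))) = Mul(Add(-390937, 561), Add(-262970, Mul(-267, 718))) = Mul(-390376, Add(-262970, -191706)) = Mul(-390376, -454676) = 177494598176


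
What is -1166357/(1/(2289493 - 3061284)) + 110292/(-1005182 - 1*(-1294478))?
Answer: 3100233129074141/3444 ≈ 9.0018e+11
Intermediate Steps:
-1166357/(1/(2289493 - 3061284)) + 110292/(-1005182 - 1*(-1294478)) = -1166357/(1/(-771791)) + 110292/(-1005182 + 1294478) = -1166357/(-1/771791) + 110292/289296 = -1166357*(-771791) + 110292*(1/289296) = 900183835387 + 1313/3444 = 3100233129074141/3444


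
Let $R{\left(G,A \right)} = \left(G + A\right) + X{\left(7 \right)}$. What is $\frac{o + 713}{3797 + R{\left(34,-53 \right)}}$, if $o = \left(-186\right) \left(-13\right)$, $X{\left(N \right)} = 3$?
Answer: $\frac{3131}{3781} \approx 0.82809$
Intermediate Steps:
$R{\left(G,A \right)} = 3 + A + G$ ($R{\left(G,A \right)} = \left(G + A\right) + 3 = \left(A + G\right) + 3 = 3 + A + G$)
$o = 2418$
$\frac{o + 713}{3797 + R{\left(34,-53 \right)}} = \frac{2418 + 713}{3797 + \left(3 - 53 + 34\right)} = \frac{3131}{3797 - 16} = \frac{3131}{3781}$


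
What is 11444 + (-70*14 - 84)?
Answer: 10380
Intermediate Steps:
11444 + (-70*14 - 84) = 11444 + (-980 - 84) = 11444 - 1064 = 10380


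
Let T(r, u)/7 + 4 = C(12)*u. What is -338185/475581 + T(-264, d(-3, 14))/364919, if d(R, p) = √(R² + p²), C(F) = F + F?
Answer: -123423448283/173548542939 + 168*√205/364919 ≈ -0.70458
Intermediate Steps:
C(F) = 2*F
T(r, u) = -28 + 168*u (T(r, u) = -28 + 7*((2*12)*u) = -28 + 7*(24*u) = -28 + 168*u)
-338185/475581 + T(-264, d(-3, 14))/364919 = -338185/475581 + (-28 + 168*√((-3)² + 14²))/364919 = -338185*1/475581 + (-28 + 168*√(9 + 196))*(1/364919) = -338185/475581 + (-28 + 168*√205)*(1/364919) = -338185/475581 + (-28/364919 + 168*√205/364919) = -123423448283/173548542939 + 168*√205/364919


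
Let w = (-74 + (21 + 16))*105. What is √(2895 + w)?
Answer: 3*I*√110 ≈ 31.464*I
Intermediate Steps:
w = -3885 (w = (-74 + 37)*105 = -37*105 = -3885)
√(2895 + w) = √(2895 - 3885) = √(-990) = 3*I*√110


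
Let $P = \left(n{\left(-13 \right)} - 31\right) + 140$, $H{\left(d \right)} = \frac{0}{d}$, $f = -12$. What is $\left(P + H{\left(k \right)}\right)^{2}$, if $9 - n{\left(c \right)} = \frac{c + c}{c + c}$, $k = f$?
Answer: $13689$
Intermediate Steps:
$k = -12$
$n{\left(c \right)} = 8$ ($n{\left(c \right)} = 9 - \frac{c + c}{c + c} = 9 - \frac{2 c}{2 c} = 9 - 2 c \frac{1}{2 c} = 9 - 1 = 8$)
$H{\left(d \right)} = 0$
$P = 117$ ($P = \left(8 - 31\right) + 140 = -23 + 140 = 117$)
$\left(P + H{\left(k \right)}\right)^{2} = \left(117 + 0\right)^{2} = 117^{2} = 13689$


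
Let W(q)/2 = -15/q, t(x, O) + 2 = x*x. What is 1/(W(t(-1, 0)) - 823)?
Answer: -1/793 ≈ -0.0012610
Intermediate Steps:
t(x, O) = -2 + x² (t(x, O) = -2 + x*x = -2 + x²)
W(q) = -30/q (W(q) = 2*(-15/q) = -30/q)
1/(W(t(-1, 0)) - 823) = 1/(-30/(-2 + (-1)²) - 823) = 1/(-30/(-2 + 1) - 823) = 1/(-30/(-1) - 823) = 1/(-30*(-1) - 823) = 1/(30 - 823) = 1/(-793) = -1/793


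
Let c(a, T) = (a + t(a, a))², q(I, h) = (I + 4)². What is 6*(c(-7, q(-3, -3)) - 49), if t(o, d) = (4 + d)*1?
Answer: 306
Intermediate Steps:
t(o, d) = 4 + d
q(I, h) = (4 + I)²
c(a, T) = (4 + 2*a)² (c(a, T) = (a + (4 + a))² = (4 + 2*a)²)
6*(c(-7, q(-3, -3)) - 49) = 6*(4*(2 - 7)² - 49) = 6*(4*(-5)² - 49) = 6*(4*25 - 49) = 6*(100 - 49) = 6*51 = 306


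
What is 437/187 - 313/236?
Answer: 44601/44132 ≈ 1.0106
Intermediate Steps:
437/187 - 313/236 = 44601/44132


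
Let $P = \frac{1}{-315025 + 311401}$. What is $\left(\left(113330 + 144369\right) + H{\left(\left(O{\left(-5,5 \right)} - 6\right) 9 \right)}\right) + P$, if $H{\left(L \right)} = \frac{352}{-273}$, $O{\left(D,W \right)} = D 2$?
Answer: $\frac{28328193903}{109928} \approx 2.577 \cdot 10^{5}$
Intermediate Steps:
$P = - \frac{1}{3624}$ ($P = \frac{1}{-3624} = - \frac{1}{3624} \approx -0.00027594$)
$O{\left(D,W \right)} = 2 D$
$H{\left(L \right)} = - \frac{352}{273}$ ($H{\left(L \right)} = 352 \left(- \frac{1}{273}\right) = - \frac{352}{273}$)
$\left(\left(113330 + 144369\right) + H{\left(\left(O{\left(-5,5 \right)} - 6\right) 9 \right)}\right) + P = \left(\left(113330 + 144369\right) - \frac{352}{273}\right) - \frac{1}{3624} = \left(257699 - \frac{352}{273}\right) - \frac{1}{3624} = \frac{70351475}{273} - \frac{1}{3624} = \frac{28328193903}{109928}$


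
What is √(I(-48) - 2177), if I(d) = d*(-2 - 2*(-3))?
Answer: I*√2369 ≈ 48.672*I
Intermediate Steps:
I(d) = 4*d (I(d) = d*(-2 + 6) = d*4 = 4*d)
√(I(-48) - 2177) = √(4*(-48) - 2177) = √(-192 - 2177) = √(-2369) = I*√2369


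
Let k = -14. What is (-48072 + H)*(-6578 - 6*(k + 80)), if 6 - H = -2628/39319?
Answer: 13180193466924/39319 ≈ 3.3521e+8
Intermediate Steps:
H = 238542/39319 (H = 6 - (-2628)/39319 = 6 - 1*(-2628/39319) = 6 + 2628/39319 = 238542/39319 ≈ 6.0668)
(-48072 + H)*(-6578 - 6*(k + 80)) = (-48072 + 238542/39319)*(-6578 - 6*(-14 + 80)) = -1889904426*(-6578 - 6*66)/39319 = -1889904426*(-6578 - 396)/39319 = -1889904426/39319*(-6974) = 13180193466924/39319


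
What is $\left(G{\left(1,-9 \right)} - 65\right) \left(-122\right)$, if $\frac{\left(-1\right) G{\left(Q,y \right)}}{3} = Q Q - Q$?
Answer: $7930$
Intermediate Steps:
$G{\left(Q,y \right)} = - 3 Q^{2} + 3 Q$ ($G{\left(Q,y \right)} = - 3 \left(Q Q - Q\right) = - 3 \left(Q^{2} - Q\right) = - 3 Q^{2} + 3 Q$)
$\left(G{\left(1,-9 \right)} - 65\right) \left(-122\right) = \left(3 \cdot 1 \left(1 - 1\right) - 65\right) \left(-122\right) = \left(3 \cdot 1 \cdot 0 - 65\right) \left(-122\right) = \left(0 - 65\right) \left(-122\right) = \left(-65\right) \left(-122\right) = 7930$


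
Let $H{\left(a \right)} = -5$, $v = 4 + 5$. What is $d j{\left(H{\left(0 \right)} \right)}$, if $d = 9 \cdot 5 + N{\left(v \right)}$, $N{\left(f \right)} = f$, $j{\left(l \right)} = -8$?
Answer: $-432$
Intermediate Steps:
$v = 9$
$d = 54$ ($d = 9 \cdot 5 + 9 = 45 + 9 = 54$)
$d j{\left(H{\left(0 \right)} \right)} = 54 \left(-8\right) = -432$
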